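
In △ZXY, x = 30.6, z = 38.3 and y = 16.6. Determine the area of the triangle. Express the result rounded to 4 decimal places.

area ≈ 245.8510

Semiperimeter s = (38.3 + 30.6 + 16.6)/2 = 42.75.
Heron's formula: area = √(42.75·4.45·12.15·26.15) ≈ 245.85.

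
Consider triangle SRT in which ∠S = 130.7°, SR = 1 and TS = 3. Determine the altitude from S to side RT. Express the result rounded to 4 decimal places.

By the law of cosines, RT² = TS² + SR² − 2·TS·SR·cos S = 13.913, so RT ≈ 3.73.
Area = ½·TS·SR·sin S ≈ 1.1372.
The altitude from S has length 2·area/RT ≈ 0.60977.

h_S ≈ 0.6098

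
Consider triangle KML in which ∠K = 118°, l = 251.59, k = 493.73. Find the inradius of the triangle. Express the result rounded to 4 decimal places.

r ≈ 67.1367

Law of sines: sin L = l·sin K/k ≈ 0.44992.
Since k ≥ l, only the acute value applies: ∠L ≈ 26.74°.
Then ∠M = 180° − ∠K − ∠L ≈ 35.26°.
Law of sines gives m = k·sin M/sin K ≈ 322.82.
Area = ½·k·l·sin M ≈ 35856.
Semiperimeter s = (493.73+322.82+251.59)/2 = 534.07.
Inradius = area/s = 35856/534.07 ≈ 67.137.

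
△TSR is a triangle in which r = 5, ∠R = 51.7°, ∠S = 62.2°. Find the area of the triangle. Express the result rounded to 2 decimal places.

The third angle is ∠T = 180° − ∠S − ∠R = 66.10°.
Law of sines: t = r·sin T/sin R ≈ 5.8249.
Law of sines: s = r·sin S/sin R ≈ 5.6359.
Area = ½·r·t·sin S ≈ 12.882.

area ≈ 12.88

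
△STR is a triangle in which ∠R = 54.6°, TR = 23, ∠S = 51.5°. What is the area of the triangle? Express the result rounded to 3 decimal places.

264.686

The third angle is ∠T = 180° − ∠R − ∠S = 73.90°.
Law of sines: RS = TR·sin T/sin S ≈ 28.236.
Law of sines: ST = TR·sin R/sin S ≈ 23.956.
Area = ½·TR·RS·sin R ≈ 264.69.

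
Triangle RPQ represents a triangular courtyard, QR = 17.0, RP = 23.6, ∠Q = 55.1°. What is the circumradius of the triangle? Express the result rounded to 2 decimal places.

14.39

Law of sines: sin P = QR·sin Q/RP ≈ 0.59079.
Since RP ≥ QR, only the acute value applies: ∠P ≈ 36.21°.
Then ∠R = 180° − ∠Q − ∠P ≈ 88.69°.
Law of sines gives PQ = RP·sin R/sin Q ≈ 28.768.
Circumradius = RP/(2 sin Q) ≈ 14.388.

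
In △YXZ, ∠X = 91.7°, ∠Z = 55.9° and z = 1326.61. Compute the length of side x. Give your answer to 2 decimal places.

1601.36

The third angle is ∠Y = 180° − ∠X − ∠Z = 32.40°.
Law of sines: x = z·sin X/sin Z ≈ 1601.4.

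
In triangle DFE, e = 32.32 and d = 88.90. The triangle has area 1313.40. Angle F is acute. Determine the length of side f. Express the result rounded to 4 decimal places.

From area = ½·e·d·sin F, we get sin F = 2·area/(e·d) ≈ 0.91423.
Taking the acute solution, ∠F ≈ 66.10°.
Law of cosines then gives f ≈ 81.359.

81.3590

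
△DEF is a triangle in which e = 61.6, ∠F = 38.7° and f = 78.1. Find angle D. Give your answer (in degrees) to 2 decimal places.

∠D ≈ 111.75°

Law of sines: sin E = e·sin F/f ≈ 0.49315.
Since f ≥ e, only the acute value applies: ∠E ≈ 29.55°.
Then ∠D = 180° − ∠F − ∠E ≈ 111.75°.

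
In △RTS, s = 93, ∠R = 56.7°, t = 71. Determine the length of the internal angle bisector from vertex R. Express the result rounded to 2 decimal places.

By the law of cosines, r² = t² + s² − 2·t·s·cos R = 6439.6, so r ≈ 80.247.
The bisector from R has length 2·t·s·cos(∠R/2)/(t+s) ≈ 70.867.

70.87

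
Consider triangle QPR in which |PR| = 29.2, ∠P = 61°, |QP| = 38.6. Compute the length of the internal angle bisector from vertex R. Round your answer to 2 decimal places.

By the law of cosines, |RQ|² = |QP|² + |PR|² − 2·|QP|·|PR|·cos P = 1249.7, so |RQ| ≈ 35.351.
Law of cosines again: cos R = (|PR|² + |RQ|² − |QP|²)/(2·|PR|·|RQ|) ≈ 0.29663, so ∠R ≈ 72.74°.
The bisector from R has length 2·|PR|·|RQ|·cos(∠R/2)/(|PR|+|RQ|) ≈ 25.752.

25.75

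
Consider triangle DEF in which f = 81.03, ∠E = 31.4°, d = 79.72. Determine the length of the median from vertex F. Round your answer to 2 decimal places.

By the law of cosines, e² = f² + d² − 2·f·d·cos E = 1893.8, so e ≈ 43.517.
Median from F: ½√(2·d² + 2·e² − f²) ≈ 49.83.

49.83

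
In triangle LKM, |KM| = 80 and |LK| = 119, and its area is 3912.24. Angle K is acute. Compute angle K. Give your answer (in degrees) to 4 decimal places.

From area = ½·|LK|·|KM|·sin K, we get sin K = 2·area/(|LK|·|KM|) ≈ 0.82190.
Taking the acute solution, ∠K ≈ 55.28°.

∠K ≈ 55.2754°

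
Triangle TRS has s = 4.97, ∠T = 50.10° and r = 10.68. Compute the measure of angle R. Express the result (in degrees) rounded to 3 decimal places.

102.928

By the law of cosines, t² = r² + s² − 2·r·s·cos T = 70.668, so t ≈ 8.4064.
Law of cosines again: cos R = (s² + t² − r²)/(2·s·t) ≈ -0.22372, so ∠R ≈ 102.93°.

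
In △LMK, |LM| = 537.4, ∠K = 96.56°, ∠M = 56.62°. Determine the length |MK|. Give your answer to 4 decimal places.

244.0670

The third angle is ∠L = 180° − ∠M − ∠K = 26.82°.
Law of sines: |MK| = |LM|·sin L/sin K ≈ 244.07.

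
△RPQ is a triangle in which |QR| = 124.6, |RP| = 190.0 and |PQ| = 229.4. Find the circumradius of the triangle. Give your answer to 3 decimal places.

By the law of cosines, cos R = (|QR|² + |RP|² − |PQ|²) / (2·|QR|·|RP|) ≈ -0.02110, so ∠R ≈ 91.21°.
Circumradius = |PQ|/(2 sin R) ≈ 114.73.

114.726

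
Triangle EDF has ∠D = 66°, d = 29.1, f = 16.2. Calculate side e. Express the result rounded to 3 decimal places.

Law of sines: sin F = f·sin D/d ≈ 0.50857.
Since d ≥ f, only the acute value applies: ∠F ≈ 30.57°.
Then ∠E = 180° − ∠D − ∠F ≈ 83.43°.
Law of sines gives e = d·sin E/sin D ≈ 31.645.

31.645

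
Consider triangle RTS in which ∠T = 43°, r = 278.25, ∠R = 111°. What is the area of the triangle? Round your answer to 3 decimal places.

The third angle is ∠S = 180° − ∠R − ∠T = 26.00°.
Law of sines: t = r·sin T/sin R ≈ 203.27.
Law of sines: s = r·sin S/sin R ≈ 130.65.
Area = ½·r·t·sin S ≈ 12397.

area ≈ 12396.923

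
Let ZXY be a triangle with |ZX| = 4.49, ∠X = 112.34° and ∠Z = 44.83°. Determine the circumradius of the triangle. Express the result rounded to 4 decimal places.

R ≈ 5.7861

The third angle is ∠Y = 180° − ∠Z − ∠X = 22.83°.
Law of sines: |XY| = |ZX|·sin Z/sin Y ≈ 8.1585.
Law of sines: |YZ| = |ZX|·sin X/sin Y ≈ 10.704.
Circumradius = |ZX|/(2 sin Y) ≈ 5.7861.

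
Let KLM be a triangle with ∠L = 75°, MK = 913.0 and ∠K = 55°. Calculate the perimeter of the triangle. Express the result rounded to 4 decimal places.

perimeter ≈ 2411.3391

The third angle is ∠M = 180° − ∠K − ∠L = 50.00°.
Law of sines: LM = MK·sin K/sin L ≈ 774.27.
Law of sines: KL = MK·sin M/sin L ≈ 724.07.
Semiperimeter s = (774.27+913+724.07)/2 = 1205.7.
Perimeter = 774.27 + 913 + 724.07 = 2411.3.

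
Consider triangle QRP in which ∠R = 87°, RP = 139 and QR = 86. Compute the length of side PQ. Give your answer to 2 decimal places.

By the law of cosines, PQ² = QR² + RP² − 2·QR·RP·cos R = 25466, so PQ ≈ 159.58.

159.58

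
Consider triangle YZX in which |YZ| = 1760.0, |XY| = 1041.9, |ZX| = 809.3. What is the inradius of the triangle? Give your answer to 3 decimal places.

r ≈ 138.621

Semiperimeter s = (809.3 + 1041.9 + 1760)/2 = 1805.6.
Heron's formula: area = √(1805.6·996.3·763.7·45.6) ≈ 2.5029e+05.
Inradius = area/s = 2.5029e+05/1805.6 ≈ 138.62.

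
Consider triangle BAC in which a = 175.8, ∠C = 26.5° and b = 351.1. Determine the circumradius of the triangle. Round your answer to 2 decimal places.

234.25

By the law of cosines, c² = b² + a² − 2·b·a·cos C = 43700, so c ≈ 209.05.
Area = ½·b·a·sin C ≈ 13770.
Circumradius = c/(2 sin C) ≈ 234.25.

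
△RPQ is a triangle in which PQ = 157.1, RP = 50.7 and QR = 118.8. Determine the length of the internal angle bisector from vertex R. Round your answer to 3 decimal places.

t_R ≈ 29.138

By the law of cosines, cos R = (QR² + RP² − PQ²) / (2·QR·RP) ≈ -0.66381, so ∠R ≈ 131.59°.
The bisector from R has length 2·QR·RP·cos(∠R/2)/(QR+RP) ≈ 29.138.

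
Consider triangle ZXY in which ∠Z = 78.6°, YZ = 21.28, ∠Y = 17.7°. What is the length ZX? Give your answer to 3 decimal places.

The third angle is ∠X = 180° − ∠Y − ∠Z = 83.70°.
Law of sines: ZX = YZ·sin Y/sin X ≈ 6.5091.

6.509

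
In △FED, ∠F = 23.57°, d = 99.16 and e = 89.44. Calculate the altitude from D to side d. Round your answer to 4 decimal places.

35.7643

By the law of cosines, f² = e² + d² − 2·e·d·cos F = 1574.3, so f ≈ 39.677.
Area = ½·e·d·sin F ≈ 1773.2.
The altitude from D has length 2·area/d ≈ 35.764.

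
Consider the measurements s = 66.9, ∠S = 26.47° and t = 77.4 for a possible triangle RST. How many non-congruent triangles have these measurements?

2

t·sin S = 77.4·sin(26.47°) ≈ 34.5.
Since t sin S < s < t (34.5 < 66.9 < 77.4), two triangles exist.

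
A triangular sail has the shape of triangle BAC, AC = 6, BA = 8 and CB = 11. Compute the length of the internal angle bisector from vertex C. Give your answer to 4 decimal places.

t_C ≈ 7.1683

By the law of cosines, cos C = (AC² + CB² − BA²) / (2·AC·CB) ≈ 0.70455, so ∠C ≈ 45.21°.
The bisector from C has length 2·AC·CB·cos(∠C/2)/(AC+CB) ≈ 7.1683.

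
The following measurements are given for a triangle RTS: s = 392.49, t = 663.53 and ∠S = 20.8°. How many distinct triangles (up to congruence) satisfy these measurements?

2

t·sin S = 663.53·sin(20.8°) ≈ 235.6.
Since t sin S < s < t (235.6 < 392.49 < 663.53), two triangles exist.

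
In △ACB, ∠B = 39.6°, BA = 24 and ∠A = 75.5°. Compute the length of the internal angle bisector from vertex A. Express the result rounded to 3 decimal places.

t_A ≈ 15.679

The third angle is ∠C = 180° − ∠B − ∠A = 64.90°.
Law of sines: CB = BA·sin A/sin C ≈ 25.659.
Law of sines: AC = BA·sin B/sin C ≈ 16.893.
The bisector from A has length 2·BA·AC·cos(∠A/2)/(BA+AC) ≈ 15.679.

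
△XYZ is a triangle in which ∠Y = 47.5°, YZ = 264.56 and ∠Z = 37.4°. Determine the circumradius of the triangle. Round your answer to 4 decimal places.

132.8058

The third angle is ∠X = 180° − ∠Y − ∠Z = 95.10°.
Law of sines: ZX = YZ·sin Y/sin X ≈ 195.83.
Law of sines: XY = YZ·sin Z/sin X ≈ 161.33.
Circumradius = YZ/(2 sin X) ≈ 132.81.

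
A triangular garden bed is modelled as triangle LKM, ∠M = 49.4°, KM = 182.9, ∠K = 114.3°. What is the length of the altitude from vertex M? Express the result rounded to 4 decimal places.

h_M ≈ 166.6957

The third angle is ∠L = 180° − ∠K − ∠M = 16.30°.
Law of sines: ML = KM·sin K/sin L ≈ 593.93.
Law of sines: LK = KM·sin M/sin L ≈ 494.79.
Area = ½·KM·ML·sin M ≈ 41240.
The altitude from M has length 2·area/LK ≈ 166.7.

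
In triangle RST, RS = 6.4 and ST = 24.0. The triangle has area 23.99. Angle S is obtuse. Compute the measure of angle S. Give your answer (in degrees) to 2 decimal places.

∠S ≈ 161.80°

From area = ½·RS·ST·sin S, we get sin S = 2·area/(RS·ST) ≈ 0.31237.
Taking the obtuse solution, ∠S ≈ 161.80°.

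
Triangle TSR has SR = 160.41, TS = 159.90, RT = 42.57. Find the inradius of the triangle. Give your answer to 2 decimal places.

Semiperimeter s = (160.41 + 42.57 + 159.9)/2 = 181.44.
Heron's formula: area = √(181.44·21.03·138.87·21.54) ≈ 3378.4.
Inradius = area/s = 3378.4/181.44 ≈ 18.62.

r ≈ 18.62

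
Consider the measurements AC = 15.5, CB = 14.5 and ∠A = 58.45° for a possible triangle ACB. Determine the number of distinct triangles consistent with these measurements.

AC·sin A = 15.5·sin(58.45°) ≈ 13.21.
Since AC sin A < CB < AC (13.21 < 14.5 < 15.5), two triangles exist.

2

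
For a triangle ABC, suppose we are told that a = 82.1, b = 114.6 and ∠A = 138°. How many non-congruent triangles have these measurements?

0

b·sin A = 114.6·sin(138°) ≈ 76.68.
Since ∠A is not acute, a triangle exists only if a > b; here a ≤ b, so there is no triangle.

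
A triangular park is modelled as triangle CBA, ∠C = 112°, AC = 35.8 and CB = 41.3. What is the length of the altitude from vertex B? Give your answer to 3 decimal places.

38.293

By the law of cosines, BA² = AC² + CB² − 2·AC·CB·cos C = 4095.1, so BA ≈ 63.993.
Area = ½·AC·CB·sin C ≈ 685.44.
The altitude from B has length 2·area/AC ≈ 38.293.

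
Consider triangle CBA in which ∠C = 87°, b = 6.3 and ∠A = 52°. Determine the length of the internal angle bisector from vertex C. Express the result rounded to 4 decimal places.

t_C ≈ 4.9874

The third angle is ∠B = 180° − ∠A − ∠C = 41.00°.
Law of sines: c = b·sin C/sin B ≈ 9.5896.
Law of sines: a = b·sin A/sin B ≈ 7.5671.
The bisector from C has length 2·b·a·cos(∠C/2)/(b+a) ≈ 4.9874.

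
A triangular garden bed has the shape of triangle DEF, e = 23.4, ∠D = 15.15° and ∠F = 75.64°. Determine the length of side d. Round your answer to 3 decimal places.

6.116

The third angle is ∠E = 180° − ∠F − ∠D = 89.21°.
Law of sines: d = e·sin D/sin E ≈ 6.1161.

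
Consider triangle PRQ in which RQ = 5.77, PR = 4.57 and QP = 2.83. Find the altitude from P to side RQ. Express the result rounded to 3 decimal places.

2.209

Semiperimeter s = (5.77 + 2.83 + 4.57)/2 = 6.585.
Heron's formula: area = √(6.585·0.815·3.755·2.015) ≈ 6.3723.
The altitude from P has length 2·area/RQ ≈ 2.2088.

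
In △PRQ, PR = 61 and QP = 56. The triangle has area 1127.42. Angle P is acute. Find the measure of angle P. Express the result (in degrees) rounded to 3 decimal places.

From area = ½·QP·PR·sin P, we get sin P = 2·area/(QP·PR) ≈ 0.66008.
Taking the acute solution, ∠P ≈ 41.31°.

41.306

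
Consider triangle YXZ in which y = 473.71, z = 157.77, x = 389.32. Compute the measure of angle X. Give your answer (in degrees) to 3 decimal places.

49.173

By the law of cosines, cos X = (z² + y² − x²) / (2·z·y) ≈ 0.65377, so ∠X ≈ 49.17°.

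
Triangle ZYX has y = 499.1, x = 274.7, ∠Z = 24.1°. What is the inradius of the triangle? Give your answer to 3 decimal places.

By the law of cosines, z² = y² + x² − 2·y·x·cos Z = 74257, so z ≈ 272.5.
Area = ½·y·x·sin Z ≈ 27992.
Semiperimeter s = (272.5+499.1+274.7)/2 = 523.15.
Inradius = area/s = 27992/523.15 ≈ 53.506.

r ≈ 53.506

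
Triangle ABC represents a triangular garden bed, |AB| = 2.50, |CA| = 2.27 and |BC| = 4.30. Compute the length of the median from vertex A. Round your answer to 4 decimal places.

1.0387

Median from A: ½√(2·|CA|² + 2·|AB|² − |BC|²) ≈ 1.0387.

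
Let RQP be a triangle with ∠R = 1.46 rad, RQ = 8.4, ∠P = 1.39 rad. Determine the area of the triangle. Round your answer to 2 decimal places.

The third angle is ∠Q = π − ∠P − ∠R = 0.292 rad.
Law of sines: QP = RQ·sin R/sin P ≈ 8.4868.
Law of sines: PR = RQ·sin Q/sin P ≈ 2.4548.
Area = ½·RQ·QP·sin Q ≈ 10.247.

10.25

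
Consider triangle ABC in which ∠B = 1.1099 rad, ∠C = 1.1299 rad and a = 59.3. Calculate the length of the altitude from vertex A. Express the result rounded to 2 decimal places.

The third angle is ∠A = π − ∠B − ∠C = 0.9018 rad.
Law of sines: b = a·sin B/sin A ≈ 67.707.
Law of sines: c = a·sin C/sin A ≈ 68.366.
Area = ½·a·b·sin C ≈ 1815.5.
The altitude from A has length 2·area/a ≈ 61.232.

61.23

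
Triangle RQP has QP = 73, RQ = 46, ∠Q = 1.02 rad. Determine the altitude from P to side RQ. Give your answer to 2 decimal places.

By the law of cosines, PR² = RQ² + QP² − 2·RQ·QP·cos Q = 3930.1, so PR ≈ 62.69.
Area = ½·RQ·QP·sin Q ≈ 1430.7.
The altitude from P has length 2·area/RQ ≈ 62.204.

h_P ≈ 62.20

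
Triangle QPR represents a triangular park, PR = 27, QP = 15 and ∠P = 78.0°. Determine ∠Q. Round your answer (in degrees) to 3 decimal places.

∠Q ≈ 70.434°

By the law of cosines, RQ² = QP² + PR² − 2·QP·PR·cos P = 785.59, so RQ ≈ 28.028.
Law of cosines again: cos Q = (RQ² + QP² − PR²)/(2·RQ·QP) ≈ 0.33489, so ∠Q ≈ 70.43°.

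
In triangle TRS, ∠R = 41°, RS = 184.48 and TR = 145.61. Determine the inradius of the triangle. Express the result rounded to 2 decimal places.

39.05

By the law of cosines, ST² = TR² + RS² − 2·TR·RS·cos R = 14689, so ST ≈ 121.2.
Area = ½·TR·RS·sin R ≈ 8811.6.
Semiperimeter s = (184.48+121.2+145.61)/2 = 225.64.
Inradius = area/s = 8811.6/225.64 ≈ 39.051.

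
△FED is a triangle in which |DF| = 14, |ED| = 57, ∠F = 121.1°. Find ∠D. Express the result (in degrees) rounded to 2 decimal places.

46.76

Law of sines: sin E = |DF|·sin F/|ED| ≈ 0.21031.
Since |ED| ≥ |DF|, only the acute value applies: ∠E ≈ 12.14°.
Then ∠D = 180° − ∠F − ∠E ≈ 46.76°.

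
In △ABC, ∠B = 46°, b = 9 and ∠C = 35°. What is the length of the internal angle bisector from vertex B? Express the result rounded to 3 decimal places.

8.358

The third angle is ∠A = 180° − ∠B − ∠C = 99.00°.
Law of sines: a = b·sin A/sin B ≈ 12.357.
Law of sines: c = b·sin C/sin B ≈ 7.1763.
The bisector from B has length 2·c·a·cos(∠B/2)/(c+a) ≈ 8.3579.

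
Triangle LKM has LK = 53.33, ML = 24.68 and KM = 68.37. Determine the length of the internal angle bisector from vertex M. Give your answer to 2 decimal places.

By the law of cosines, cos M = (KM² + ML² − LK²) / (2·KM·ML) ≈ 0.72286, so ∠M ≈ 43.71°.
The bisector from M has length 2·KM·ML·cos(∠M/2)/(KM+ML) ≈ 33.662.

t_M ≈ 33.66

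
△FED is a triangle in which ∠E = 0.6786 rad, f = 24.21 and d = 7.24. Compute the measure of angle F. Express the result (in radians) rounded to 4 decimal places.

By the law of cosines, e² = d² + f² − 2·d·f·cos E = 365.65, so e ≈ 19.122.
Law of cosines again: cos F = (e² + d² − f²)/(2·e·d) ≈ -0.60697, so ∠F ≈ 2.2230 rad.

∠F ≈ 2.2230 rad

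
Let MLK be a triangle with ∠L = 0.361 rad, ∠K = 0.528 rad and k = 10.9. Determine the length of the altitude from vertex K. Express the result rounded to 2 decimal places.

The third angle is ∠M = π − ∠L − ∠K = 2.253 rad.
Law of sines: m = k·sin M/sin K ≈ 16.799.
Law of sines: l = k·sin L/sin K ≈ 7.6418.
Area = ½·k·m·sin L ≈ 32.337.
The altitude from K has length 2·area/k ≈ 5.9334.

h_K ≈ 5.93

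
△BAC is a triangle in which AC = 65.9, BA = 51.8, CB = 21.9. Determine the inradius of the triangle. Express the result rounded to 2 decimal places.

6.94

Semiperimeter s = (65.9 + 21.9 + 51.8)/2 = 69.8.
Heron's formula: area = √(69.8·3.9·47.9·18) ≈ 484.47.
Inradius = area/s = 484.47/69.8 ≈ 6.9408.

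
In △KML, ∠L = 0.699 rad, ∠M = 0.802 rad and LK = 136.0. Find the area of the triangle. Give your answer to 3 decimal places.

The third angle is ∠K = π − ∠M − ∠L = 1.641 rad.
Law of sines: ML = LK·sin K/sin M ≈ 188.76.
Law of sines: KM = LK·sin L/sin M ≈ 121.75.
Area = ½·LK·ML·sin L ≈ 8259.

area ≈ 8259.028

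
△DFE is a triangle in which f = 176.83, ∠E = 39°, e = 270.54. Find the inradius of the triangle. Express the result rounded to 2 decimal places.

51.40

Law of sines: sin F = f·sin E/e ≈ 0.41134.
Since e ≥ f, only the acute value applies: ∠F ≈ 24.29°.
Then ∠D = 180° − ∠E − ∠F ≈ 116.71°.
Law of sines gives d = e·sin D/sin E ≈ 384.02.
Area = ½·e·f·sin D ≈ 21367.
Semiperimeter s = (384.02+176.83+270.54)/2 = 415.69.
Inradius = area/s = 21367/415.69 ≈ 51.401.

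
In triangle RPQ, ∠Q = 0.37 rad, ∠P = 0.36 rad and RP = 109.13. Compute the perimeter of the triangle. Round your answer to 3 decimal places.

The third angle is ∠R = π − ∠P − ∠Q = 2.412 rad.
Law of sines: PQ = RP·sin R/sin Q ≈ 201.25.
Law of sines: QR = RP·sin P/sin Q ≈ 106.31.
Semiperimeter s = (201.25+106.31+109.13)/2 = 208.35.
Perimeter = 201.25 + 106.31 + 109.13 = 416.69.

perimeter ≈ 416.692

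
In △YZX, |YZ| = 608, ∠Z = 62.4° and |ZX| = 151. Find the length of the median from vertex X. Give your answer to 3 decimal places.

By the law of cosines, |XY|² = |YZ|² + |ZX|² − 2·|YZ|·|ZX|·cos Z = 3.074e+05, so |XY| ≈ 554.43.
Median from X: ½√(2·|ZX|² + 2·|XY|² − |YZ|²) ≈ 269.6.

269.597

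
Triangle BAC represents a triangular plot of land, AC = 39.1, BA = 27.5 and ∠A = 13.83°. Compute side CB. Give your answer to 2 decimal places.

14.03

By the law of cosines, CB² = BA² + AC² − 2·BA·AC·cos A = 196.9, so CB ≈ 14.032.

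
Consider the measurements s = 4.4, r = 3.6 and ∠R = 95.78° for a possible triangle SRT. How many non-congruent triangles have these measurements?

s·sin R = 4.4·sin(95.78°) ≈ 4.378.
Since ∠R is not acute, a triangle exists only if r > s; here r ≤ s, so there is no triangle.

0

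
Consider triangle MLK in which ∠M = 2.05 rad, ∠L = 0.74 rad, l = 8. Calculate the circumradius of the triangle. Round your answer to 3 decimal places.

R ≈ 5.932

The third angle is ∠K = π − ∠M − ∠L = 0.352 rad.
Law of sines: m = l·sin M/sin L ≈ 10.528.
Law of sines: k = l·sin K/sin L ≈ 4.086.
Circumradius = l/(2 sin L) ≈ 5.9322.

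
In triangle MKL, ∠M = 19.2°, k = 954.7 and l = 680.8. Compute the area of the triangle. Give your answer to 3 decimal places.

Area = ½·k·l·sin M ≈ 1.0688e+05.

106875.043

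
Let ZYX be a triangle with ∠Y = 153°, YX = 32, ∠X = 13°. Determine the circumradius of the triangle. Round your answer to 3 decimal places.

The third angle is ∠Z = 180° − ∠Y − ∠X = 14.00°.
Law of sines: XZ = YX·sin Y/sin Z ≈ 60.051.
Law of sines: ZY = YX·sin X/sin Z ≈ 29.755.
Circumradius = YX/(2 sin Z) ≈ 66.137.

66.137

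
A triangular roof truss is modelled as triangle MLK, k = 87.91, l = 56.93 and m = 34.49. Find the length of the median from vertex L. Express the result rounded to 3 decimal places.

Median from L: ½√(2·k² + 2·m² − l²) ≈ 60.404.

60.404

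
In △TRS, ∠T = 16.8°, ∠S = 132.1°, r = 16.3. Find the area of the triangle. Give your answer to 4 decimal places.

The third angle is ∠R = 180° − ∠S − ∠T = 31.10°.
Law of sines: t = r·sin T/sin R ≈ 9.1208.
Law of sines: s = r·sin S/sin R ≈ 23.414.
Area = ½·r·t·sin S ≈ 55.155.

55.1547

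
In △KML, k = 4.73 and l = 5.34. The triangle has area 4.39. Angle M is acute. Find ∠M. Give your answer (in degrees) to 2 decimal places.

From area = ½·l·k·sin M, we get sin M = 2·area/(l·k) ≈ 0.34761.
Taking the acute solution, ∠M ≈ 20.34°.

∠M ≈ 20.34°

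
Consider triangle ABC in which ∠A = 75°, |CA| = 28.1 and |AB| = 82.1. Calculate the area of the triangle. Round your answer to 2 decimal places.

Area = ½·|CA|·|AB|·sin A ≈ 1114.2.

area ≈ 1114.20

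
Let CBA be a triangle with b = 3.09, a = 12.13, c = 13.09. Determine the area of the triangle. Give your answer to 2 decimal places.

Semiperimeter s = (13.09 + 3.09 + 12.13)/2 = 14.155.
Heron's formula: area = √(14.155·1.065·11.065·2.025) ≈ 18.379.

18.38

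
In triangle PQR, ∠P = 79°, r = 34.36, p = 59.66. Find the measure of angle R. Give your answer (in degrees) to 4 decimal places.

Law of sines: sin R = r·sin P/p ≈ 0.56535.
Since p ≥ r, only the acute value applies: ∠R ≈ 34.43°.
Then ∠Q = 180° − ∠P − ∠R ≈ 66.57°.

∠R ≈ 34.4265°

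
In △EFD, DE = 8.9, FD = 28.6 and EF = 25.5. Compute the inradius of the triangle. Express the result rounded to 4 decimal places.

Semiperimeter s = (28.6 + 8.9 + 25.5)/2 = 31.5.
Heron's formula: area = √(31.5·2.9·22.6·6) ≈ 111.3.
Inradius = area/s = 111.3/31.5 ≈ 3.5332.

r ≈ 3.5332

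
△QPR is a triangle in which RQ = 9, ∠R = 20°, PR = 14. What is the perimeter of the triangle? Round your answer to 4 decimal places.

By the law of cosines, QP² = PR² + RQ² − 2·PR·RQ·cos R = 40.197, so QP ≈ 6.3401.
Semiperimeter s = (14+9+6.3401)/2 = 14.67.
Perimeter = 14 + 9 + 6.3401 = 29.34.

perimeter ≈ 29.3401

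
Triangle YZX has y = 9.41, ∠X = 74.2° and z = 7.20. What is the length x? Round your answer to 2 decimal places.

By the law of cosines, x² = y² + z² − 2·y·z·cos X = 103.49, so x ≈ 10.173.

10.17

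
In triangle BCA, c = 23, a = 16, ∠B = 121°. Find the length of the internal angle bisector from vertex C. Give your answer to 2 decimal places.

By the law of cosines, b² = c² + a² − 2·c·a·cos B = 1164.1, so b ≈ 34.118.
Law of cosines again: cos C = (a² + b² − c²)/(2·a·b) ≈ 0.81615, so ∠C ≈ 35.30°.
The bisector from C has length 2·a·b·cos(∠C/2)/(a+b) ≈ 20.759.

t_C ≈ 20.76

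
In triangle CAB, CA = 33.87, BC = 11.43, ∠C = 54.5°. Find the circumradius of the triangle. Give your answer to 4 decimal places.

By the law of cosines, AB² = BC² + CA² − 2·BC·CA·cos C = 828.2, so AB ≈ 28.778.
Area = ½·BC·CA·sin C ≈ 157.59.
Circumradius = AB/(2 sin C) ≈ 17.675.

17.6747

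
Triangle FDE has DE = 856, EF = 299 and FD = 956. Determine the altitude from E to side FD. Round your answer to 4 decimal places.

h_E ≈ 263.3836

Semiperimeter s = (856 + 299 + 956)/2 = 1055.5.
Heron's formula: area = √(1055.5·199.5·756.5·99.5) ≈ 1.259e+05.
The altitude from E has length 2·area/FD ≈ 263.38.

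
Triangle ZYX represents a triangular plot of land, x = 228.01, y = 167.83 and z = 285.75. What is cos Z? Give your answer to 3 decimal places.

By the law of cosines, cos Z = (y² + x² − z²) / (2·y·x) ≈ -0.01957, so ∠Z ≈ 91.12°.

cos Z ≈ -0.020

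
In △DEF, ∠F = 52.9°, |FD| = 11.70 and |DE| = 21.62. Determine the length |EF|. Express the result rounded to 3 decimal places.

Law of sines: sin E = |FD|·sin F/|DE| ≈ 0.43162.
Since |DE| ≥ |FD|, only the acute value applies: ∠E ≈ 25.57°.
Then ∠D = 180° − ∠F − ∠E ≈ 101.53°.
Law of sines gives |EF| = |DE|·sin D/sin F ≈ 26.56.

26.560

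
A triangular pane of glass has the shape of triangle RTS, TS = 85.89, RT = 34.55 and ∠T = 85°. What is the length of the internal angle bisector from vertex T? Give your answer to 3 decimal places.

36.331

By the law of cosines, SR² = RT² + TS² − 2·RT·TS·cos T = 8053.5, so SR ≈ 89.741.
The bisector from T has length 2·RT·TS·cos(∠T/2)/(RT+TS) ≈ 36.331.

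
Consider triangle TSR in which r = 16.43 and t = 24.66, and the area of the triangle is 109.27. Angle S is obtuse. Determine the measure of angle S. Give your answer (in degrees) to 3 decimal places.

From area = ½·r·t·sin S, we get sin S = 2·area/(r·t) ≈ 0.53939.
Taking the obtuse solution, ∠S ≈ 147.36°.

∠S ≈ 147.358°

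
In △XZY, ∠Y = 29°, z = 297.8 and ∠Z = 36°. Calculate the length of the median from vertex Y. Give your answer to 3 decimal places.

The third angle is ∠X = 180° − ∠Z − ∠Y = 115.00°.
Law of sines: x = z·sin X/sin Z ≈ 459.18.
Law of sines: y = z·sin Y/sin Z ≈ 245.63.
Median from Y: ½√(2·x² + 2·z² − y²) ≈ 366.99.

366.990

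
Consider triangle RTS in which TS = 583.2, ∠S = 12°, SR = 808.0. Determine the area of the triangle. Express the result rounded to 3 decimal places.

Area = ½·TS·SR·sin S ≈ 48987.

48986.656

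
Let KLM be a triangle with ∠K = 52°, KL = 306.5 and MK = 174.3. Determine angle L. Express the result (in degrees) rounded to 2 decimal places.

∠L ≈ 34.59°

By the law of cosines, LM² = MK² + KL² − 2·MK·KL·cos K = 58542, so LM ≈ 241.95.
Law of cosines again: cos L = (KL² + LM² − MK²)/(2·KL·LM) ≈ 0.82326, so ∠L ≈ 34.59°.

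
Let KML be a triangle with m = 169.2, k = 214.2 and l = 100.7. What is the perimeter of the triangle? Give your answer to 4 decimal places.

perimeter ≈ 484.1000

Perimeter = 214.2 + 169.2 + 100.7 = 484.1.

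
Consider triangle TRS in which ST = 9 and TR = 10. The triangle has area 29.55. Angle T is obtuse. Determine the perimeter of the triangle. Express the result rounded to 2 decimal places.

From area = ½·ST·TR·sin T, we get sin T = 2·area/(ST·TR) ≈ 0.65667.
Taking the obtuse solution, ∠T ≈ 138.95°.
Law of cosines then gives RS ≈ 17.798.
Perimeter = 17.798 + 9 + 10 = 36.798.

36.80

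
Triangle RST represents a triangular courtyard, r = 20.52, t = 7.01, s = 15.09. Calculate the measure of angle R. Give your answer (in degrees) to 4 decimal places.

By the law of cosines, cos R = (s² + t² − r²) / (2·s·t) ≈ -0.68170, so ∠R ≈ 132.98°.

132.9768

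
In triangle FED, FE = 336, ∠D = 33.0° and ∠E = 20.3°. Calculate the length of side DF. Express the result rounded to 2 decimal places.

214.03

The third angle is ∠F = 180° − ∠E − ∠D = 126.70°.
Law of sines: DF = FE·sin E/sin D ≈ 214.03.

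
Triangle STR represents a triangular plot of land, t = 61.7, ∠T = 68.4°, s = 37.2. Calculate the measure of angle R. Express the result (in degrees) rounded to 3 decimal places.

∠R ≈ 77.504°

Law of sines: sin S = s·sin T/t ≈ 0.56058.
Since t ≥ s, only the acute value applies: ∠S ≈ 34.10°.
Then ∠R = 180° − ∠T − ∠S ≈ 77.50°.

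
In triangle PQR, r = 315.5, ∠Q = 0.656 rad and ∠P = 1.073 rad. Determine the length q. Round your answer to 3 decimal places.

194.873

The third angle is ∠R = π − ∠P − ∠Q = 1.413 rad.
Law of sines: q = r·sin Q/sin R ≈ 194.87.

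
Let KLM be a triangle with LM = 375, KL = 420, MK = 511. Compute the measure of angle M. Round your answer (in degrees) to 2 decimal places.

∠M ≈ 53.99°

By the law of cosines, cos M = (LM² + MK² − KL²) / (2·LM·MK) ≈ 0.58799, so ∠M ≈ 53.99°.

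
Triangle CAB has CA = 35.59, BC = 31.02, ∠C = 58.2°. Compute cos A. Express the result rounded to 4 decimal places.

By the law of cosines, AB² = BC² + CA² − 2·BC·CA·cos C = 1065.4, so AB ≈ 32.64.
Law of cosines again: cos A = (CA² + AB² − BC²)/(2·CA·AB) ≈ 0.58958, so ∠A ≈ 53.87°.

0.5896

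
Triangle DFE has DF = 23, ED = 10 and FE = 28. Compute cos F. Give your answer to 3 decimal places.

By the law of cosines, cos F = (DF² + FE² − ED²) / (2·DF·FE) ≈ 0.94177, so ∠F ≈ 19.65°.

0.942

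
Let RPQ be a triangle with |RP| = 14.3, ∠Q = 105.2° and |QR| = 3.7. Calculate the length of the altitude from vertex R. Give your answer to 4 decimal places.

3.5706

Law of sines: sin P = |QR|·sin Q/|RP| ≈ 0.24969.
Since |RP| ≥ |QR|, only the acute value applies: ∠P ≈ 14.46°.
Then ∠R = 180° − ∠Q − ∠P ≈ 60.34°.
Law of sines gives |PQ| = |RP|·sin R/sin Q ≈ 12.877.
Area = ½·|RP|·|QR|·sin R ≈ 22.989.
The altitude from R has length 2·area/|PQ| ≈ 3.5706.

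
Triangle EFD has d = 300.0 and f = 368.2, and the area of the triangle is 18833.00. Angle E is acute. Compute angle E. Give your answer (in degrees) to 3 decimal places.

∠E ≈ 19.937°

From area = ½·f·d·sin E, we get sin E = 2·area/(f·d) ≈ 0.34099.
Taking the acute solution, ∠E ≈ 19.94°.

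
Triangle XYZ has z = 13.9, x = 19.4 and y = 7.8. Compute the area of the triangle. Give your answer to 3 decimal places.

44.763

Semiperimeter s = (19.4 + 7.8 + 13.9)/2 = 20.55.
Heron's formula: area = √(20.55·1.15·12.75·6.65) ≈ 44.763.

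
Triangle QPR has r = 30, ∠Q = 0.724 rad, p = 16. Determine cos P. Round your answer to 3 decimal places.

By the law of cosines, q² = p² + r² − 2·p·r·cos Q = 436.8, so q ≈ 20.9.
Law of cosines again: cos P = (r² + q² − p²)/(2·r·q) ≈ 0.86189, so ∠P ≈ 0.532 rad.

0.862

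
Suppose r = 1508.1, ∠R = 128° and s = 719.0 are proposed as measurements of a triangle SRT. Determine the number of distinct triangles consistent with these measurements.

s·sin R = 719.0·sin(128°) ≈ 566.6.
Since ∠R is not acute, a triangle exists only if r > s; here r > s, so there is exactly one triangle.

1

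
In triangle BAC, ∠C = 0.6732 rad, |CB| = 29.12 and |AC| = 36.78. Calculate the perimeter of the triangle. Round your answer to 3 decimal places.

88.835

By the law of cosines, |BA|² = |AC|² + |CB|² − 2·|AC|·|CB|·cos C = 526.01, so |BA| ≈ 22.935.
Semiperimeter s = (36.78+29.12+22.935)/2 = 44.417.
Perimeter = 36.78 + 29.12 + 22.935 = 88.835.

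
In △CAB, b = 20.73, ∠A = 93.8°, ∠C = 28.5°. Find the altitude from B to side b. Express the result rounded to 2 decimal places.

11.68

The third angle is ∠B = 180° − ∠C − ∠A = 57.70°.
Law of sines: c = b·sin C/sin B ≈ 11.702.
Law of sines: a = b·sin A/sin B ≈ 24.471.
Area = ½·b·c·sin A ≈ 121.03.
The altitude from B has length 2·area/b ≈ 11.677.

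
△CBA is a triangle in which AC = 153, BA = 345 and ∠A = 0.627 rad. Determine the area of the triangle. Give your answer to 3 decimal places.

15484.956

Area = ½·BA·AC·sin A ≈ 15485.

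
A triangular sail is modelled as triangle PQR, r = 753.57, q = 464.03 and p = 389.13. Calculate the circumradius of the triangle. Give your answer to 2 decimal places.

By the law of cosines, cos P = (q² + r² − p²) / (2·q·r) ≈ 0.90336, so ∠P ≈ 0.443 rad.
Circumradius = p/(2 sin P) ≈ 453.65.

453.65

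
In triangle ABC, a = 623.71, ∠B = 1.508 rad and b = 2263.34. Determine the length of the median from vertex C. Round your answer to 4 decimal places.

1236.5618

Law of sines: sin A = a·sin B/b ≈ 0.27503.
Since b ≥ a, only the acute value applies: ∠A ≈ 0.279 rad.
Then ∠C = π − ∠B − ∠A ≈ 1.355 rad.
Law of sines gives c = b·sin C/sin B ≈ 2215.2.
Median from C: ½√(2·a² + 2·b² − c²) ≈ 1236.6.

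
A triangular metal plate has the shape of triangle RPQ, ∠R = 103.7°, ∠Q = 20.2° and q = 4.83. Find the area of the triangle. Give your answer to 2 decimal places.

area ≈ 27.24

The third angle is ∠P = 180° − ∠Q − ∠R = 56.10°.
Law of sines: r = q·sin R/sin Q ≈ 13.59.
Law of sines: p = q·sin P/sin Q ≈ 11.61.
Area = ½·q·r·sin P ≈ 27.241.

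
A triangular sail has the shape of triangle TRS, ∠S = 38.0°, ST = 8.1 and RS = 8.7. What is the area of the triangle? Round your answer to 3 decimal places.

21.693

Area = ½·RS·ST·sin S ≈ 21.693.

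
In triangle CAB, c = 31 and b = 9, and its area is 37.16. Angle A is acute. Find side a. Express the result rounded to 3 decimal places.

22.454

From area = ½·b·c·sin A, we get sin A = 2·area/(b·c) ≈ 0.26638.
Taking the acute solution, ∠A ≈ 15.45°.
Law of cosines then gives a ≈ 22.454.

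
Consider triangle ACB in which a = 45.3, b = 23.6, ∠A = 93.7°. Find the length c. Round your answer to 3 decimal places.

37.174

Law of sines: sin B = b·sin A/a ≈ 0.51989.
Since a ≥ b, only the acute value applies: ∠B ≈ 31.32°.
Then ∠C = 180° − ∠A − ∠B ≈ 54.98°.
Law of sines gives c = a·sin C/sin A ≈ 37.174.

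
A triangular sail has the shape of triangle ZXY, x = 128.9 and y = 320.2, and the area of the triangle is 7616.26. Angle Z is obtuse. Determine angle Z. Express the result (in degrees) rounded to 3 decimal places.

∠Z ≈ 158.342°

From area = ½·x·y·sin Z, we get sin Z = 2·area/(x·y) ≈ 0.36906.
Taking the obtuse solution, ∠Z ≈ 158.34°.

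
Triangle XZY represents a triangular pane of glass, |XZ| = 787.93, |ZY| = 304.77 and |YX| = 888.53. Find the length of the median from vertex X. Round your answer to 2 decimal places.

m_X ≈ 825.80

Median from X: ½√(2·|YX|² + 2·|XZ|² − |ZY|²) ≈ 825.8.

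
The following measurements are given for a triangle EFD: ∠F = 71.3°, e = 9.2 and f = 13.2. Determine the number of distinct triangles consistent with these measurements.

e·sin F = 9.2·sin(71.3°) ≈ 8.714.
Since f ≥ e, exactly one triangle exists.

1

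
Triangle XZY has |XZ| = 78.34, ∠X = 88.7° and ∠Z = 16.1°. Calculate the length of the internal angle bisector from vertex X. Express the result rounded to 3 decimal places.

The third angle is ∠Y = 180° − ∠X − ∠Z = 75.20°.
Law of sines: |ZY| = |XZ|·sin X/sin Y ≈ 81.007.
Law of sines: |YX| = |XZ|·sin Z/sin Y ≈ 22.47.
The bisector from X has length 2·|YX|·|XZ|·cos(∠X/2)/(|YX|+|XZ|) ≈ 24.973.

24.973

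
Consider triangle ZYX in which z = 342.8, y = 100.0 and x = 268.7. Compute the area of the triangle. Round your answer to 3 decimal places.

Semiperimeter s = (342.8 + 100 + 268.7)/2 = 355.75.
Heron's formula: area = √(355.75·12.95·255.75·87.05) ≈ 10127.

10127.437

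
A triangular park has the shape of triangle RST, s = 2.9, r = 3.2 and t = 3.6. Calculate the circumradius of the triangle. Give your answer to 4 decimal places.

1.8911

By the law of cosines, cos R = (s² + t² − r²) / (2·s·t) ≈ 0.53305, so ∠R ≈ 57.79°.
Circumradius = r/(2 sin R) ≈ 1.8911.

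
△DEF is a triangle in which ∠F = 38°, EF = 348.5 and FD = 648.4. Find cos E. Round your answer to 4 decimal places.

-0.3769

By the law of cosines, DE² = EF² + FD² − 2·EF·FD·cos F = 1.8575e+05, so DE ≈ 430.98.
Law of cosines again: cos E = (DE² + EF² − FD²)/(2·DE·EF) ≈ -0.37692, so ∠E ≈ 112.14°.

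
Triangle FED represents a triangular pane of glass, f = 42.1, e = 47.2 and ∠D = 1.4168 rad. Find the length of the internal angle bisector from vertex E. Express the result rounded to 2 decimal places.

By the law of cosines, d² = f² + e² − 2·f·e·cos D = 3390.6, so d ≈ 58.229.
Law of cosines again: cos E = (d² + f² − e²)/(2·d·f) ≈ 0.59867, so ∠E ≈ 0.9290 rad.
The bisector from E has length 2·d·f·cos(∠E/2)/(d+f) ≈ 43.691.

t_E ≈ 43.69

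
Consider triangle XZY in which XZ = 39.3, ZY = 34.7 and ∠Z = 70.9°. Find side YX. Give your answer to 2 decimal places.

By the law of cosines, YX² = XZ² + ZY² − 2·XZ·ZY·cos Z = 1856.1, so YX ≈ 43.083.

43.08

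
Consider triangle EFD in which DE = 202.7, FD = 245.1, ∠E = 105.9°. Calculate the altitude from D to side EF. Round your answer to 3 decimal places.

Law of sines: sin F = DE·sin E/FD ≈ 0.79537.
Since FD ≥ DE, only the acute value applies: ∠F ≈ 52.69°.
Then ∠D = 180° − ∠E − ∠F ≈ 21.41°.
Law of sines gives EF = FD·sin D/sin E ≈ 93.03.
Area = ½·FD·DE·sin D ≈ 9067.8.
The altitude from D has length 2·area/EF ≈ 194.94.

h_D ≈ 194.945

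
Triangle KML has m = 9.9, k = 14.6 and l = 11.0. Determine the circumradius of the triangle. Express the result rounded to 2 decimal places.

By the law of cosines, cos K = (m² + l² − k²) / (2·m·l) ≈ 0.02686, so ∠K ≈ 88.46°.
Circumradius = k/(2 sin K) ≈ 7.3026.

7.30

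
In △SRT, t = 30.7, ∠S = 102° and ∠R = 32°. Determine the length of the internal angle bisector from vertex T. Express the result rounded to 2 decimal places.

t_T ≈ 27.01

The third angle is ∠T = 180° − ∠S − ∠R = 46.00°.
Law of sines: s = t·sin S/sin T ≈ 41.745.
Law of sines: r = t·sin R/sin T ≈ 22.616.
The bisector from T has length 2·s·r·cos(∠T/2)/(s+r) ≈ 27.006.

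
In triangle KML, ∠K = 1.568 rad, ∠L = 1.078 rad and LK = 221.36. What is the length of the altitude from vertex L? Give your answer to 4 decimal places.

The third angle is ∠M = π − ∠L − ∠K = 0.496 rad.
Law of sines: ML = LK·sin K/sin M ≈ 465.48.
Law of sines: KM = LK·sin L/sin M ≈ 410.09.
Area = ½·LK·ML·sin L ≈ 45389.
The altitude from L has length 2·area/KM ≈ 221.36.

h_L ≈ 221.3591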